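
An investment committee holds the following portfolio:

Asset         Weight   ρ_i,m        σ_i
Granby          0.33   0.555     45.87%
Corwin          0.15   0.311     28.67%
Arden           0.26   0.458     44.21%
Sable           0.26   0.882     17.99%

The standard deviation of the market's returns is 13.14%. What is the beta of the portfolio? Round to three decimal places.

β_Granby = 0.555 × 45.87% / 13.14% = 1.9374
β_Corwin = 0.311 × 28.67% / 13.14% = 0.6786
β_Arden = 0.458 × 44.21% / 13.14% = 1.5410
β_Sable = 0.882 × 17.99% / 13.14% = 1.2075
β_P = Σ w_i β_i = 0.33×1.9374 + 0.15×0.6786 + 0.26×1.5410 + 0.26×1.2075 = 1.4557

1.456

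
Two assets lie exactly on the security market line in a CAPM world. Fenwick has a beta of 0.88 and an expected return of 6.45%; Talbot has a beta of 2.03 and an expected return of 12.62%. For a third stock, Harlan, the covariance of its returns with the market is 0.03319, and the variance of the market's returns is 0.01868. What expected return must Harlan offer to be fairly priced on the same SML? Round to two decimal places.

11.26%

MRP = (12.62% − 6.45%) / (2.03 − 0.88) = 5.3652%
R_f = 6.45% − 0.88 × 5.3652% = 1.7286%
β_Harlan = Cov / Var(R_m) = 0.03319 / 0.01868 = 1.7768
E(R_Harlan) = R_f + β × MRP = 1.7286% + 1.7768 × 5.3652% = 11.26%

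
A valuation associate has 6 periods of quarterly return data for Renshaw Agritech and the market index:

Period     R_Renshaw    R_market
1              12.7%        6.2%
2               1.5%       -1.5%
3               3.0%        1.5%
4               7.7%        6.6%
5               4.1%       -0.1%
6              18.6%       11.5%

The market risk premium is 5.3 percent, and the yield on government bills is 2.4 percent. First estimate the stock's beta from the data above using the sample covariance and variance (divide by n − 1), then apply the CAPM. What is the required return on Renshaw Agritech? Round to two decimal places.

Mean R_i = (12.7 + 1.5 + 3.0 + 7.7 + 4.1 + 18.6) / 6 = 7.9333%
Mean R_m = (6.2 − 1.5 + 1.5 + 6.6 − 0.1 + 11.5) / 6 = 4.0333%
Σ(R_i − R̄_i)(R_m − R̄_m) = 153.3133  ⇒  Cov = 153.3133 / 5 = 30.6627
Σ(R_m − R̄_m)² = 121.1533  ⇒  Var(R_m) = 121.1533 / 5 = 24.2307
β = Cov / Var(R_m) = 30.6627 / 24.2307 = 1.2654
E(R) = R_f + β × MRP = 2.4% + 1.2654 × 5.3% = 9.11%

9.11%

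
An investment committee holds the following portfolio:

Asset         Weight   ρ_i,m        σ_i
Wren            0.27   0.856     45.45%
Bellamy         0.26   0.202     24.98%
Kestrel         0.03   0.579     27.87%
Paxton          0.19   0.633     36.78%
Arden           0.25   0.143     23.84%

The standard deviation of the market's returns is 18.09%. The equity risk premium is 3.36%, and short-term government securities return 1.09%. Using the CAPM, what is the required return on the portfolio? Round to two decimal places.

β_Wren = 0.856 × 45.45% / 18.09% = 2.1506
β_Bellamy = 0.202 × 24.98% / 18.09% = 0.2789
β_Kestrel = 0.579 × 27.87% / 18.09% = 0.8920
β_Paxton = 0.633 × 36.78% / 18.09% = 1.2870
β_Arden = 0.143 × 23.84% / 18.09% = 0.1885
β_P = Σ w_i β_i = 0.27×2.1506 + 0.26×0.2789 + 0.03×0.8920 + 0.19×1.2870 + 0.25×0.1885 = 0.9716
E(R_P) = R_f + β_P × MRP = 1.09% + 0.9716 × 3.36% = 4.35%

4.35%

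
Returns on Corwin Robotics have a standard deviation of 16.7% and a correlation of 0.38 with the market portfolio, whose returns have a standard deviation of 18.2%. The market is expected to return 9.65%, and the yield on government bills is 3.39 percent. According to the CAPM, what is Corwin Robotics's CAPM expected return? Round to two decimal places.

β = ρ × σ_i / σ_m = 0.38 × 16.7% / 18.2% = 0.3487
MRP = 9.65% − 3.39% = 6.26%
E(R) = 3.39% + 0.3487 × 6.26% = 5.57%

5.57%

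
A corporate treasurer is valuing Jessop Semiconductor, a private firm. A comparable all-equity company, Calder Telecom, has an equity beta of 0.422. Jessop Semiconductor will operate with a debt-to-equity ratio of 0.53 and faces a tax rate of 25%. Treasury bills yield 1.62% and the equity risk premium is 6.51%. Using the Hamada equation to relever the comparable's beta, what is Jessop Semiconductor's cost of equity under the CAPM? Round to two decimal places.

5.46%

β_L = β_U × [1 + (1 − t)(D/E)] = 0.422 × [1 + (1 − 0.25) × 0.53]
    = 0.422 × [1 + 0.75 × 0.53] = 0.422 × 1.3975 = 0.5897
E(R) = R_f + β_L × MRP = 1.62% + 0.5897 × 6.51% = 5.46%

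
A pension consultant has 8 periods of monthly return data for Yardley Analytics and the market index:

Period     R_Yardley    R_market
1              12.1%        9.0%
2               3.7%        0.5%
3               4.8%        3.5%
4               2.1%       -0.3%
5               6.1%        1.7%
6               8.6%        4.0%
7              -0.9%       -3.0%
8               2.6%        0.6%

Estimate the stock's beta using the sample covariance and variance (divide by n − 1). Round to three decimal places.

1.088

Mean R_i = (12.1 + 3.7 + 4.8 + 2.1 + 6.1 + 8.6 − 0.9 + 2.6) / 8 = 4.8875%
Mean R_m = (9.0 + 0.5 + 3.5 − 0.3 + 1.7 + 4.0 − 3.0 + 0.6) / 8 = 2.0000%
Σ(R_i − R̄_i)(R_m − R̄_m) = 97.7500  ⇒  Cov = 97.7500 / 7 = 13.9643
Σ(R_m − R̄_m)² = 89.8400  ⇒  Var(R_m) = 89.8400 / 7 = 12.8343
β = Cov / Var(R_m) = 13.9643 / 12.8343 = 1.0880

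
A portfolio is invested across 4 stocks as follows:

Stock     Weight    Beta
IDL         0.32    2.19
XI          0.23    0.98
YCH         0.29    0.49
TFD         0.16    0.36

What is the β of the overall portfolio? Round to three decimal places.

1.126

β_P = Σ w_i β_i = 0.32×2.19 + 0.23×0.98 + 0.29×0.49 + 0.16×0.36 = 1.1259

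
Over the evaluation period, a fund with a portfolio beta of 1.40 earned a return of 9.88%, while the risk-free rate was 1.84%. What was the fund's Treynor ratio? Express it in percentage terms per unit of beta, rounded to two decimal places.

Treynor = (R_P − R_f) / β_P = (9.88% − 1.84%) / 1.4000 = 8.04% / 1.4000 = 5.74%

5.74%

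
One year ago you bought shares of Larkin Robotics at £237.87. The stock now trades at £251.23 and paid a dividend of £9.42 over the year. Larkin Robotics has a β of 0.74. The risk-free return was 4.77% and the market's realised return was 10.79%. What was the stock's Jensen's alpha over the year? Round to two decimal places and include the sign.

+0.35%

Realised HPR = (P1 + D1 − P0) / P0 = (251.23 + 9.42 − 237.87) / 237.87 = 22.78 / 237.87 = 9.5767%
MRP = 10.79% − 4.77% = 6.02%
CAPM required = R_f + β·MRP = 4.77% + 0.74 × 6.02% = 9.2248%
α = realised − required = 9.5767% − 9.2248% = +0.35%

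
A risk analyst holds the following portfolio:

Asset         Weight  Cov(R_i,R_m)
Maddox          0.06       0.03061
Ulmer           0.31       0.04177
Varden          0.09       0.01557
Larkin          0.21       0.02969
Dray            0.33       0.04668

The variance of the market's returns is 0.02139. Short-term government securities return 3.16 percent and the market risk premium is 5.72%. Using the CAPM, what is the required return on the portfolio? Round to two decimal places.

13.28%

β_Maddox = 0.03061 / 0.02139 = 1.4310
β_Ulmer = 0.04177 / 0.02139 = 1.9528
β_Varden = 0.01557 / 0.02139 = 0.7279
β_Larkin = 0.02969 / 0.02139 = 1.3880
β_Dray = 0.04668 / 0.02139 = 2.1823
β_P = Σ w_i β_i = 0.06×1.4310 + 0.31×1.9528 + 0.09×0.7279 + 0.21×1.3880 + 0.33×2.1823 = 1.7684
E(R_P) = R_f + β_P × MRP = 3.16% + 1.7684 × 5.72% = 13.28%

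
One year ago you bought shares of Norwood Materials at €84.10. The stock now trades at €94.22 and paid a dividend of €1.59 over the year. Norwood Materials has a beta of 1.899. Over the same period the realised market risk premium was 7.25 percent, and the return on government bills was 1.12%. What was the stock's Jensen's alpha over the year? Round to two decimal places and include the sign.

-0.96%

Realised HPR = (P1 + D1 − P0) / P0 = (94.22 + 1.59 − 84.10) / 84.10 = 11.71 / 84.10 = 13.9239%
CAPM required = R_f + β·MRP = 1.12% + 1.899 × 7.25% = 14.88775%
α = realised − required = 13.9239% − 14.88775% = -0.96%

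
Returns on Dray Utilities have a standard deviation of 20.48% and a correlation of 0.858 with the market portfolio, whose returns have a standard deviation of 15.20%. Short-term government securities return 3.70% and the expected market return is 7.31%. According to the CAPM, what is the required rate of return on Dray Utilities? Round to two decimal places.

7.87%

β = ρ × σ_i / σ_m = 0.858 × 20.48% / 15.20% = 1.1560
MRP = 7.31% − 3.70% = 3.61%
E(R) = 3.70% + 1.1560 × 3.61% = 7.87%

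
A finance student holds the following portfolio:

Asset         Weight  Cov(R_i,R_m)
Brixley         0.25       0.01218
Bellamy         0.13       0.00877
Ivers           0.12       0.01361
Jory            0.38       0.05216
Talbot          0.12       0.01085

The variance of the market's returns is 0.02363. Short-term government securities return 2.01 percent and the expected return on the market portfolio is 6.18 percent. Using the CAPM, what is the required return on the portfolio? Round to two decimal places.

6.76%

β_Brixley = 0.01218 / 0.02363 = 0.5154
β_Bellamy = 0.00877 / 0.02363 = 0.3711
β_Ivers = 0.01361 / 0.02363 = 0.5760
β_Jory = 0.05216 / 0.02363 = 2.2074
β_Talbot = 0.01085 / 0.02363 = 0.4592
β_P = Σ w_i β_i = 0.25×0.5154 + 0.13×0.3711 + 0.12×0.5760 + 0.38×2.2074 + 0.12×0.4592 = 1.1401
MRP = 6.18% − 2.01% = 4.17%
E(R_P) = R_f + β_P × MRP = 2.01% + 1.1401 × 4.17% = 6.76%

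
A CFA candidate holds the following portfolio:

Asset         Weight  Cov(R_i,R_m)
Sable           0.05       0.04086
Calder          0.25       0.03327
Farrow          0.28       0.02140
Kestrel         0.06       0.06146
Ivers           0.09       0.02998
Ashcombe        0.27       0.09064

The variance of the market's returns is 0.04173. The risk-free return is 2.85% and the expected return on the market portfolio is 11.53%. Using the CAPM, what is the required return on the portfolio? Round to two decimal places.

β_Sable = 0.04086 / 0.04173 = 0.9792
β_Calder = 0.03327 / 0.04173 = 0.7973
β_Farrow = 0.02140 / 0.04173 = 0.5128
β_Kestrel = 0.06146 / 0.04173 = 1.4728
β_Ivers = 0.02998 / 0.04173 = 0.7184
β_Ashcombe = 0.09064 / 0.04173 = 2.1721
β_P = Σ w_i β_i = 0.05×0.9792 + 0.25×0.7973 + 0.28×0.5128 + 0.06×1.4728 + 0.09×0.7184 + 0.27×2.1721 = 1.1314
MRP = 11.53% − 2.85% = 8.68%
E(R_P) = R_f + β_P × MRP = 2.85% + 1.1314 × 8.68% = 12.67%

12.67%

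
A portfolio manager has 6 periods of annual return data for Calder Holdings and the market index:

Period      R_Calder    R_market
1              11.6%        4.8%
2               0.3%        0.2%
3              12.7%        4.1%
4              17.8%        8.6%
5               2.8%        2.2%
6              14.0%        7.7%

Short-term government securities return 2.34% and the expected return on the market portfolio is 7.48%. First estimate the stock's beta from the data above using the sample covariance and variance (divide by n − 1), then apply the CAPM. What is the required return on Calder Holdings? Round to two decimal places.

12.67%

Mean R_i = (11.6 + 0.3 + 12.7 + 17.8 + 2.8 + 14.0) / 6 = 9.8667%
Mean R_m = (4.8 + 0.2 + 4.1 + 8.6 + 2.2 + 7.7) / 6 = 4.6000%
Σ(R_i − R̄_i)(R_m − R̄_m) = 102.5300  ⇒  Cov = 102.5300 / 5 = 20.5060
Σ(R_m − R̄_m)² = 51.0200  ⇒  Var(R_m) = 51.0200 / 5 = 10.2040
β = Cov / Var(R_m) = 20.5060 / 10.2040 = 2.0096
MRP = 7.48% − 2.34% = 5.14%
E(R) = R_f + β × MRP = 2.34% + 2.0096 × 5.14% = 12.67%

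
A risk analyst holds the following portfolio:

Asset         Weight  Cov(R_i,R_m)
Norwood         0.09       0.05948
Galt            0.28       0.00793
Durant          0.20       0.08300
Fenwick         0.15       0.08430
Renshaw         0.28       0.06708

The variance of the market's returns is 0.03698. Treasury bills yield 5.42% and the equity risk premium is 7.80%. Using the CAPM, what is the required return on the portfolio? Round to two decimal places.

17.15%

β_Norwood = 0.05948 / 0.03698 = 1.6084
β_Galt = 0.00793 / 0.03698 = 0.2144
β_Durant = 0.08300 / 0.03698 = 2.2445
β_Fenwick = 0.08430 / 0.03698 = 2.2796
β_Renshaw = 0.06708 / 0.03698 = 1.8140
β_P = Σ w_i β_i = 0.09×1.6084 + 0.28×0.2144 + 0.20×2.2445 + 0.15×2.2796 + 0.28×1.8140 = 1.5035
E(R_P) = R_f + β_P × MRP = 5.42% + 1.5035 × 7.80% = 17.15%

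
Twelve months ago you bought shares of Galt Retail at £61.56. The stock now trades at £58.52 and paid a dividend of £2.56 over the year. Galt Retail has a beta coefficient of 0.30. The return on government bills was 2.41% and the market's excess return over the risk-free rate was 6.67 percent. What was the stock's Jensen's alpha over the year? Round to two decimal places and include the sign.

Realised HPR = (P1 + D1 − P0) / P0 = (58.52 + 2.56 − 61.56) / 61.56 = -0.48 / 61.56 = -0.7797%
CAPM required = R_f + β·MRP = 2.41% + 0.30 × 6.67% = 4.4110%
α = realised − required = -0.7797% − 4.4110% = -5.19%

-5.19%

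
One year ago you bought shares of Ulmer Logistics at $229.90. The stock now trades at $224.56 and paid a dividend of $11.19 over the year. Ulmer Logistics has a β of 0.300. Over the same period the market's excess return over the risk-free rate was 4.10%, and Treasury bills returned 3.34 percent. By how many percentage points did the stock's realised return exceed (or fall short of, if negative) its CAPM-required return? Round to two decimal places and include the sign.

Realised HPR = (P1 + D1 − P0) / P0 = (224.56 + 11.19 − 229.90) / 229.90 = 5.85 / 229.90 = 2.5446%
CAPM required = R_f + β·MRP = 3.34% + 0.300 × 4.10% = 4.57000%
α = realised − required = 2.5446% − 4.57000% = -2.03%

-2.03%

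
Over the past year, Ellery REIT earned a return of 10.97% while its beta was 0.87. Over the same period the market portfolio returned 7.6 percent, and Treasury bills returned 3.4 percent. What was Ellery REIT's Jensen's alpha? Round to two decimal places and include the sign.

+3.92%

Market excess return = 7.6% − 3.4% = 4.20%
CAPM benchmark = R_f + β(R_m − R_f) = 3.4% + 0.87 × 4.2% = 7.0540%
α = actual − benchmark = 10.97% − 7.0540% = +3.92%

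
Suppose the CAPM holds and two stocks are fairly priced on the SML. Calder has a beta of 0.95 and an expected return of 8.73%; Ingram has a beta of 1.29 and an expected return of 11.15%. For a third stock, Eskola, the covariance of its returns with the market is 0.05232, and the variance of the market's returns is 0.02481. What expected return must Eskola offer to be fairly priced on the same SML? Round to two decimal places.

16.98%

MRP = (11.15% − 8.73%) / (1.29 − 0.95) = 7.1176%
R_f = 8.73% − 0.95 × 7.1176% = 1.9683%
β_Eskola = Cov / Var(R_m) = 0.05232 / 0.02481 = 2.1088
E(R_Eskola) = R_f + β × MRP = 1.9683% + 2.1088 × 7.1176% = 16.98%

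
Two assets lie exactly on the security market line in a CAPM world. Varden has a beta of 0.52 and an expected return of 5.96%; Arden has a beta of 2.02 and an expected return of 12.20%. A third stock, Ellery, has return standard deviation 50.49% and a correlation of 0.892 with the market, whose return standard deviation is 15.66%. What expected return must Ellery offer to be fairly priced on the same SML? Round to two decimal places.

MRP = (12.20% − 5.96%) / (2.02 − 0.52) = 4.1600%
R_f = 5.96% − 0.52 × 4.1600% = 3.7968%
β_Ellery = ρ·σ_i/σ_m = 0.892 × 50.49 / 15.66 = 2.8759
E(R_Ellery) = R_f + β × MRP = 3.7968% + 2.8759 × 4.1600% = 15.76%

15.76%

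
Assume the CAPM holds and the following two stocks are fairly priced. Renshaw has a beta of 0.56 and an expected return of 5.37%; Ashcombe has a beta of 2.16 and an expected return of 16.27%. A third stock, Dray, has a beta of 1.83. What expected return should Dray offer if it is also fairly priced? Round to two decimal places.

14.02%

MRP (SML slope) = (16.27% − 5.37%) / (2.16 − 0.56) = 10.90% / 1.60 = 6.8125%
R_f (intercept) = 5.37% − 0.56 × 6.8125% = 1.5550%
E(R_Dray) = R_f + β × MRP = 1.5550% + 1.83 × 6.8125% = 14.02%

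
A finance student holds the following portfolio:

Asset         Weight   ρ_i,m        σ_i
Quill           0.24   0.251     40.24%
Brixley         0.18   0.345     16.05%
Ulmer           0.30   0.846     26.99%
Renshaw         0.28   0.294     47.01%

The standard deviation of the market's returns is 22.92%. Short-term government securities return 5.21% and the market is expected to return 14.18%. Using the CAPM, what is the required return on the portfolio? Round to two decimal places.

10.74%

β_Quill = 0.251 × 40.24% / 22.92% = 0.4407
β_Brixley = 0.345 × 16.05% / 22.92% = 0.2416
β_Ulmer = 0.846 × 26.99% / 22.92% = 0.9962
β_Renshaw = 0.294 × 47.01% / 22.92% = 0.6030
β_P = Σ w_i β_i = 0.24×0.4407 + 0.18×0.2416 + 0.30×0.9962 + 0.28×0.6030 = 0.6170
MRP = 14.18% − 5.21% = 8.97%
E(R_P) = R_f + β_P × MRP = 5.21% + 0.6170 × 8.97% = 10.74%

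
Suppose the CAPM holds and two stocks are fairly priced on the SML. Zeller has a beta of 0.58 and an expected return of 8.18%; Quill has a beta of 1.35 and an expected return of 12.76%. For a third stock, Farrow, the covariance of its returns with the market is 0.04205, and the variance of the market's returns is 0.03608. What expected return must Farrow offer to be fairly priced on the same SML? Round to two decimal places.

MRP = (12.76% − 8.18%) / (1.35 − 0.58) = 5.9481%
R_f = 8.18% − 0.58 × 5.9481% = 4.7301%
β_Farrow = Cov / Var(R_m) = 0.04205 / 0.03608 = 1.1655
E(R_Farrow) = R_f + β × MRP = 4.7301% + 1.1655 × 5.9481% = 11.66%

11.66%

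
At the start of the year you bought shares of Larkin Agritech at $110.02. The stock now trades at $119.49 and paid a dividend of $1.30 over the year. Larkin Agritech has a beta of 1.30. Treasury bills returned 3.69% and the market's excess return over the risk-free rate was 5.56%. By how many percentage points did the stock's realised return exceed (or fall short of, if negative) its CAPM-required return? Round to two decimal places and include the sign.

Realised HPR = (P1 + D1 − P0) / P0 = (119.49 + 1.30 − 110.02) / 110.02 = 10.77 / 110.02 = 9.7891%
CAPM required = R_f + β·MRP = 3.69% + 1.30 × 5.56% = 10.9180%
α = realised − required = 9.7891% − 10.9180% = -1.13%

-1.13%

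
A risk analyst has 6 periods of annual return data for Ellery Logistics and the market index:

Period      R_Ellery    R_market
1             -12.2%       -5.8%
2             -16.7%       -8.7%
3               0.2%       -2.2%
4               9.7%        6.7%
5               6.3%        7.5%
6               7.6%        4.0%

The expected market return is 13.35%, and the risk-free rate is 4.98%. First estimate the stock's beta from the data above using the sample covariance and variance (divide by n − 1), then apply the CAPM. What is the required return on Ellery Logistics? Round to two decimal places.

Mean R_i = (-12.2 − 16.7 + 0.2 + 9.7 + 6.3 + 7.6) / 6 = -0.8500%
Mean R_m = (-5.8 − 8.7 − 2.2 + 6.7 + 7.5 + 4.0) / 6 = 0.2500%
Σ(R_i − R̄_i)(R_m − R̄_m) = 359.5250  ⇒  Cov = 359.5250 / 5 = 71.9050
Σ(R_m − R̄_m)² = 230.9350  ⇒  Var(R_m) = 230.9350 / 5 = 46.1870
β = Cov / Var(R_m) = 71.9050 / 46.1870 = 1.5568
MRP = 13.35% − 4.98% = 8.37%
E(R) = R_f + β × MRP = 4.98% + 1.5568 × 8.37% = 18.01%

18.01%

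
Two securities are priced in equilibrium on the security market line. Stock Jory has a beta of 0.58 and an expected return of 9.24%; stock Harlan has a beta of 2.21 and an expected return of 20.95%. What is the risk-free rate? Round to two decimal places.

5.07%

Both satisfy E(R) = R_f + β·MRP, so the slope of the SML is
MRP = (20.95% − 9.24%) / (2.21 − 0.58) = 11.71% / 1.63 = 7.1840%
R_f = E(R_Jory) − β_Jory·MRP = 9.24% − 0.58 × 7.1840% = 5.0733%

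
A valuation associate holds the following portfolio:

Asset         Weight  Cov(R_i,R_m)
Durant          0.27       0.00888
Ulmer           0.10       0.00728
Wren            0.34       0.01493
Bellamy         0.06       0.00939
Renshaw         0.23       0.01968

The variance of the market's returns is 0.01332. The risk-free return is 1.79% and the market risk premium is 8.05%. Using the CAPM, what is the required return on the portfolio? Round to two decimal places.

β_Durant = 0.00888 / 0.01332 = 0.6667
β_Ulmer = 0.00728 / 0.01332 = 0.5465
β_Wren = 0.01493 / 0.01332 = 1.1209
β_Bellamy = 0.00939 / 0.01332 = 0.7050
β_Renshaw = 0.01968 / 0.01332 = 1.4775
β_P = Σ w_i β_i = 0.27×0.6667 + 0.10×0.5465 + 0.34×1.1209 + 0.06×0.7050 + 0.23×1.4775 = 0.9979
E(R_P) = R_f + β_P × MRP = 1.79% + 0.9979 × 8.05% = 9.82%

9.82%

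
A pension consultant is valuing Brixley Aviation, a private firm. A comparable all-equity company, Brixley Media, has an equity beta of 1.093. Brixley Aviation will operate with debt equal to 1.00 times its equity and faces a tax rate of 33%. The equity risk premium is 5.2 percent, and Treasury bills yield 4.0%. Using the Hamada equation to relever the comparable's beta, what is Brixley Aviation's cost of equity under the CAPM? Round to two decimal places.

13.49%

β_L = β_U × [1 + (1 − t)(D/E)] = 1.093 × [1 + (1 − 0.33) × 1.00]
    = 1.093 × [1 + 0.67 × 1.00] = 1.093 × 1.6700 = 1.8253
E(R) = R_f + β_L × MRP = 4.0% + 1.8253 × 5.2% = 13.49%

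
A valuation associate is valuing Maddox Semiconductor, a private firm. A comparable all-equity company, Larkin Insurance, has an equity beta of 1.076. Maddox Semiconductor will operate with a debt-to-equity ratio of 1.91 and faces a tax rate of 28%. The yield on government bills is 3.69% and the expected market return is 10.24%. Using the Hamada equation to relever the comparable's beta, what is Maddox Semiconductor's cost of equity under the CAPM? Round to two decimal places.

20.43%

β_L = β_U × [1 + (1 − t)(D/E)] = 1.076 × [1 + (1 − 0.28) × 1.91]
    = 1.076 × [1 + 0.72 × 1.91] = 1.076 × 2.3752 = 2.5557
MRP = 10.24% − 3.69% = 6.55%
E(R) = R_f + β_L × MRP = 3.69% + 2.5557 × 6.55% = 20.43%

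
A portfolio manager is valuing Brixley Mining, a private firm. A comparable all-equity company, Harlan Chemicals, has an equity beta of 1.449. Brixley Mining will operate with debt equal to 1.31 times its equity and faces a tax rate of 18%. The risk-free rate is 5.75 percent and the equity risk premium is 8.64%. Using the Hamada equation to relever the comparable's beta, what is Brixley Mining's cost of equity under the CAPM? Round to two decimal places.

β_L = β_U × [1 + (1 − t)(D/E)] = 1.449 × [1 + (1 − 0.18) × 1.31]
    = 1.449 × [1 + 0.82 × 1.31] = 1.449 × 2.0742 = 3.0055
E(R) = R_f + β_L × MRP = 5.75% + 3.0055 × 8.64% = 31.72%

31.72%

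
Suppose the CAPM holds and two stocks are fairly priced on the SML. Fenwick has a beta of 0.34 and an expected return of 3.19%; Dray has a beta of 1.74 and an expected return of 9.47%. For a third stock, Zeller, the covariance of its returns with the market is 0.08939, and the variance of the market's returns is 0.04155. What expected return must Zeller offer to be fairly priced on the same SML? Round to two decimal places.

MRP = (9.47% − 3.19%) / (1.74 − 0.34) = 4.4857%
R_f = 3.19% − 0.34 × 4.4857% = 1.6649%
β_Zeller = Cov / Var(R_m) = 0.08939 / 0.04155 = 2.1514
E(R_Zeller) = R_f + β × MRP = 1.6649% + 2.1514 × 4.4857% = 11.32%

11.32%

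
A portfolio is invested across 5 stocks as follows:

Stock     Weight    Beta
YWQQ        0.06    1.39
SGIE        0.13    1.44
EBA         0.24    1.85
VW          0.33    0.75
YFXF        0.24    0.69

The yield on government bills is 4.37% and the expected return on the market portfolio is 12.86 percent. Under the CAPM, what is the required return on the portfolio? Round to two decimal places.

β_P = Σ w_i β_i = 0.06×1.39 + 0.13×1.44 + 0.24×1.85 + 0.33×0.75 + 0.24×0.69 = 1.1277
MRP = 12.86% − 4.37% = 8.49%
E(R_P) = R_f + β_P × MRP = 4.37% + 1.1277 × 8.49% = 13.94%

13.94%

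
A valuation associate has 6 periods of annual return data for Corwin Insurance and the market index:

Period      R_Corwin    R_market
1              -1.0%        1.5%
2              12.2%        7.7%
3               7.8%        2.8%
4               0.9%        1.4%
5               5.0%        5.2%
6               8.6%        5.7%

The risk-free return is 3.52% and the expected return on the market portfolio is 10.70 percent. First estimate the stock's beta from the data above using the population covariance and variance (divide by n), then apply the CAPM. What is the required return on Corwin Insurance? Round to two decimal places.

15.66%

Mean R_i = (-1.0 + 12.2 + 7.8 + 0.9 + 5.0 + 8.6) / 6 = 5.5833%
Mean R_m = (1.5 + 7.7 + 2.8 + 1.4 + 5.2 + 5.7) / 6 = 4.0500%
Σ(R_i − R̄_i)(R_m − R̄_m) = 54.8850  ⇒  Cov = 54.8850 / 6 = 9.1475
Σ(R_m − R̄_m)² = 32.4550  ⇒  Var(R_m) = 32.4550 / 6 = 5.4092
β = Cov / Var(R_m) = 9.1475 / 5.4092 = 1.6911
MRP = 10.70% − 3.52% = 7.18%
E(R) = R_f + β × MRP = 3.52% + 1.6911 × 7.18% = 15.66%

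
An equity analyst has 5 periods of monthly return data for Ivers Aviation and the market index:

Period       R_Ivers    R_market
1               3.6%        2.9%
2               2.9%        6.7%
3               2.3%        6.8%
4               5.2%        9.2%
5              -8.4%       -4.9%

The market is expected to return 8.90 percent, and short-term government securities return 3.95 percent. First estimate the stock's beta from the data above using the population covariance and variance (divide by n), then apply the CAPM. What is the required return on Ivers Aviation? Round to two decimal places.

Mean R_i = (3.6 + 2.9 + 2.3 + 5.2 − 8.4) / 5 = 1.1200%
Mean R_m = (2.9 + 6.7 + 6.8 + 9.2 − 4.9) / 5 = 4.1400%
Σ(R_i − R̄_i)(R_m − R̄_m) = 111.3260  ⇒  Cov = 111.3260 / 5 = 22.2652
Σ(R_m − R̄_m)² = 122.4920  ⇒  Var(R_m) = 122.4920 / 5 = 24.4984
β = Cov / Var(R_m) = 22.2652 / 24.4984 = 0.9088
MRP = 8.90% − 3.95% = 4.95%
E(R) = R_f + β × MRP = 3.95% + 0.9088 × 4.95% = 8.45%

8.45%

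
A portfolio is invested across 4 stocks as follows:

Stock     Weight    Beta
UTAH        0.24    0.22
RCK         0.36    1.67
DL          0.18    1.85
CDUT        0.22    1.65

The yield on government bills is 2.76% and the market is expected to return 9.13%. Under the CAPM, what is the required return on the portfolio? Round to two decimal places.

β_P = Σ w_i β_i = 0.24×0.22 + 0.36×1.67 + 0.18×1.85 + 0.22×1.65 = 1.3500
MRP = 9.13% − 2.76% = 6.37%
E(R_P) = R_f + β_P × MRP = 2.76% + 1.3500 × 6.37% = 11.36%

11.36%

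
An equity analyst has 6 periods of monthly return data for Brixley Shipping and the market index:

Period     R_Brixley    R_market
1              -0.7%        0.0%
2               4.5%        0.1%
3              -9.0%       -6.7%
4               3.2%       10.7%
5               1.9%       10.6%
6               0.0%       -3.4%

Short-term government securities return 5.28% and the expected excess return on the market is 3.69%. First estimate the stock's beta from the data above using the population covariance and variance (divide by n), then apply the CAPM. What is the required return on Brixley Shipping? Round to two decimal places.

Mean R_i = (-0.7 + 4.5 − 9.0 + 3.2 + 1.9 + 0.0) / 6 = -0.0167%
Mean R_m = (0.0 + 0.1 − 6.7 + 10.7 + 10.6 − 3.4) / 6 = 1.8833%
Σ(R_i − R̄_i)(R_m − R̄_m) = 115.3183  ⇒  Cov = 115.3183 / 6 = 19.2197
Σ(R_m − R̄_m)² = 262.0283  ⇒  Var(R_m) = 262.0283 / 6 = 43.6714
β = Cov / Var(R_m) = 19.2197 / 43.6714 = 0.4401
E(R) = R_f + β × MRP = 5.28% + 0.4401 × 3.69% = 6.90%

6.90%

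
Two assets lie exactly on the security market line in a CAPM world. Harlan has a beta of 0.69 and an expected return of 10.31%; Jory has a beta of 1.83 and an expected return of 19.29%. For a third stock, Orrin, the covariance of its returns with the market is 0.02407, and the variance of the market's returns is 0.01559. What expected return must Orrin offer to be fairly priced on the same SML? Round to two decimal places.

17.04%

MRP = (19.29% − 10.31%) / (1.83 − 0.69) = 7.8772%
R_f = 10.31% − 0.69 × 7.8772% = 4.8747%
β_Orrin = Cov / Var(R_m) = 0.02407 / 0.01559 = 1.5439
E(R_Orrin) = R_f + β × MRP = 4.8747% + 1.5439 × 7.8772% = 17.04%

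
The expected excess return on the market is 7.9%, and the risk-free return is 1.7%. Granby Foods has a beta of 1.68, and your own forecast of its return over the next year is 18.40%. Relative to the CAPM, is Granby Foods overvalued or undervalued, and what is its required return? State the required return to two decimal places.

Required return = R_f + β·MRP = 1.7% + 1.68 × 7.9% = 14.97%
Forecast 18.40% > required 14.97% → the stock plots above the SML → undervalued.

Undervalued; required return 14.97%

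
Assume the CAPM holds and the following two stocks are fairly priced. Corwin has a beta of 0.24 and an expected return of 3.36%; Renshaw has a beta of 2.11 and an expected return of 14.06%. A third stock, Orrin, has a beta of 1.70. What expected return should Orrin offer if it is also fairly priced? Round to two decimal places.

11.71%

MRP (SML slope) = (14.06% − 3.36%) / (2.11 − 0.24) = 10.70% / 1.87 = 5.7219%
R_f (intercept) = 3.36% − 0.24 × 5.7219% = 1.9867%
E(R_Orrin) = R_f + β × MRP = 1.9867% + 1.70 × 5.7219% = 11.71%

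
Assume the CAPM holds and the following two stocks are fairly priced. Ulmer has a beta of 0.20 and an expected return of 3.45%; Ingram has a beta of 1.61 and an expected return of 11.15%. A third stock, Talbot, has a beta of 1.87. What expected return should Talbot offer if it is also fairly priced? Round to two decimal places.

12.57%

MRP (SML slope) = (11.15% − 3.45%) / (1.61 − 0.20) = 7.70% / 1.41 = 5.4610%
R_f (intercept) = 3.45% − 0.20 × 5.4610% = 2.3578%
E(R_Talbot) = R_f + β × MRP = 2.3578% + 1.87 × 5.4610% = 12.57%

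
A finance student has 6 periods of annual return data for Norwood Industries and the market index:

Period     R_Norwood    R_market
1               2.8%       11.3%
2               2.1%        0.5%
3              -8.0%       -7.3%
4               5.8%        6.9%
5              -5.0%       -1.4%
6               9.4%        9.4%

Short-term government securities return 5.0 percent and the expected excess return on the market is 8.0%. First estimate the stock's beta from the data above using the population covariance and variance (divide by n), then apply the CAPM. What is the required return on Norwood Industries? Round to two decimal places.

11.35%

Mean R_i = (2.8 + 2.1 − 8.0 + 5.8 − 5.0 + 9.4) / 6 = 1.1833%
Mean R_m = (11.3 + 0.5 − 7.3 + 6.9 − 1.4 + 9.4) / 6 = 3.2333%
Σ(R_i − R̄_i)(R_m − R̄_m) = 203.5133  ⇒  Cov = 203.5133 / 6 = 33.9189
Σ(R_m − R̄_m)² = 256.4333  ⇒  Var(R_m) = 256.4333 / 6 = 42.7389
β = Cov / Var(R_m) = 33.9189 / 42.7389 = 0.7936
E(R) = R_f + β × MRP = 5.0% + 0.7936 × 8.0% = 11.35%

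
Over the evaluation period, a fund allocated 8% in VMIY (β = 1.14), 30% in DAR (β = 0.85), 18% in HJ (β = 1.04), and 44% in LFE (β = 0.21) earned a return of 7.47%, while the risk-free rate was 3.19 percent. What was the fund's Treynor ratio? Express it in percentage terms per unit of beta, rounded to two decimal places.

6.84%

β_P = 0.08×1.14 + 0.30×0.85 + 0.18×1.04 + 0.44×0.21 = 0.6258
Treynor = (R_P − R_f) / β_P = (7.47% − 3.19%) / 0.6258 = 4.28% / 0.6258 = 6.84%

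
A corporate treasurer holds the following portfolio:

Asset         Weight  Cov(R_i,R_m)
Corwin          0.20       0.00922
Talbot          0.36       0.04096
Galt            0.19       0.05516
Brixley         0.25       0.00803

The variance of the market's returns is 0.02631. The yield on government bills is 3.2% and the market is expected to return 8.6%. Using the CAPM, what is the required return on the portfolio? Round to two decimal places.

9.17%

β_Corwin = 0.00922 / 0.02631 = 0.3504
β_Talbot = 0.04096 / 0.02631 = 1.5568
β_Galt = 0.05516 / 0.02631 = 2.0965
β_Brixley = 0.00803 / 0.02631 = 0.3052
β_P = Σ w_i β_i = 0.20×0.3504 + 0.36×1.5568 + 0.19×2.0965 + 0.25×0.3052 = 1.1052
MRP = 8.6% − 3.2% = 5.40%
E(R_P) = R_f + β_P × MRP = 3.2% + 1.1052 × 5.4% = 9.17%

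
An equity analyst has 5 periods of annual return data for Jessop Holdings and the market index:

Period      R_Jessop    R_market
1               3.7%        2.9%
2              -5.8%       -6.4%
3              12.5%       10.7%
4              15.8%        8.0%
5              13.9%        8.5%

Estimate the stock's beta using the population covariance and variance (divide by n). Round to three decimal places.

Mean R_i = (3.7 − 5.8 + 12.5 + 15.8 + 13.9) / 5 = 8.0200%
Mean R_m = (2.9 − 6.4 + 10.7 + 8.0 + 8.5) / 5 = 4.7400%
Σ(R_i − R̄_i)(R_m − R̄_m) = 236.0760  ⇒  Cov = 236.0760 / 5 = 47.2152
Σ(R_m − R̄_m)² = 187.7720  ⇒  Var(R_m) = 187.7720 / 5 = 37.5544
β = Cov / Var(R_m) = 47.2152 / 37.5544 = 1.2572

1.257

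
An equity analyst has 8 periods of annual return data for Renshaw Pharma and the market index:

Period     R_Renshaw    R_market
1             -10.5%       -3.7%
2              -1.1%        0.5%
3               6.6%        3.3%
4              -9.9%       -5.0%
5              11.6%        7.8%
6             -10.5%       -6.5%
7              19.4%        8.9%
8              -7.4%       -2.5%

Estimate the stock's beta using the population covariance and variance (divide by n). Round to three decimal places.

1.938

Mean R_i = (-10.5 − 1.1 + 6.6 − 9.9 + 11.6 − 10.5 + 19.4 − 7.4) / 8 = -0.2250%
Mean R_m = (-3.7 + 0.5 + 3.3 − 5.0 + 7.8 − 6.5 + 8.9 − 2.5) / 8 = 0.3500%
Σ(R_i − R̄_i)(R_m − R̄_m) = 460.1000  ⇒  Cov = 460.1000 / 8 = 57.5125
Σ(R_m − R̄_m)² = 237.4000  ⇒  Var(R_m) = 237.4000 / 8 = 29.6750
β = Cov / Var(R_m) = 57.5125 / 29.6750 = 1.9381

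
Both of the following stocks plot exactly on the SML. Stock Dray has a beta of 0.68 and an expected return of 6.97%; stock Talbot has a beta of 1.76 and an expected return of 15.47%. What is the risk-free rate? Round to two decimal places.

Both satisfy E(R) = R_f + β·MRP, so the slope of the SML is
MRP = (15.47% − 6.97%) / (1.76 − 0.68) = 8.50% / 1.08 = 7.8704%
R_f = E(R_Dray) − β_Dray·MRP = 6.97% − 0.68 × 7.8704% = 1.6181%

1.62%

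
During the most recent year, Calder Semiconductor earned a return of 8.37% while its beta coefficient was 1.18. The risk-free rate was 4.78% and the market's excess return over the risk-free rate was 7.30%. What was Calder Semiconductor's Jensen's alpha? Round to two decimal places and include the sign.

CAPM benchmark = R_f + β(R_m − R_f) = 4.78% + 1.18 × 7.30% = 13.3940%
α = actual − benchmark = 8.37% − 13.3940% = -5.02%

-5.02%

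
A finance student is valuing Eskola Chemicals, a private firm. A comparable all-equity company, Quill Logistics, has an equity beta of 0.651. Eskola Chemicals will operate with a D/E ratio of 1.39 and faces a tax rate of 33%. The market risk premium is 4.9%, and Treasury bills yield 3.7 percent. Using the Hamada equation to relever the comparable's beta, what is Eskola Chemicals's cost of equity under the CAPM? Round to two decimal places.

β_L = β_U × [1 + (1 − t)(D/E)] = 0.651 × [1 + (1 − 0.33) × 1.39]
    = 0.651 × [1 + 0.67 × 1.39] = 0.651 × 1.9313 = 1.2573
E(R) = R_f + β_L × MRP = 3.7% + 1.2573 × 4.9% = 9.86%

9.86%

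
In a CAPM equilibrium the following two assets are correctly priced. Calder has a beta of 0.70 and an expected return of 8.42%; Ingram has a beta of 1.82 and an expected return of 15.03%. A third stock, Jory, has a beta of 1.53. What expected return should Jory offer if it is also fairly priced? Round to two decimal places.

MRP (SML slope) = (15.03% − 8.42%) / (1.82 − 0.70) = 6.61% / 1.12 = 5.9018%
R_f (intercept) = 8.42% − 0.70 × 5.9018% = 4.2887%
E(R_Jory) = R_f + β × MRP = 4.2887% + 1.53 × 5.9018% = 13.32%

13.32%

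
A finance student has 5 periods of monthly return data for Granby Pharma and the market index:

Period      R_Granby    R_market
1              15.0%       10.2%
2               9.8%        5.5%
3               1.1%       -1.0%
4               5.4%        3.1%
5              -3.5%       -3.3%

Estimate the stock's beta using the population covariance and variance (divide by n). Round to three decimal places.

Mean R_i = (15.0 + 9.8 + 1.1 + 5.4 − 3.5) / 5 = 5.5600%
Mean R_m = (10.2 + 5.5 − 1.0 + 3.1 − 3.3) / 5 = 2.9000%
Σ(R_i − R̄_i)(R_m − R̄_m) = 153.4700  ⇒  Cov = 153.4700 / 5 = 30.6940
Σ(R_m − R̄_m)² = 113.7400  ⇒  Var(R_m) = 113.7400 / 5 = 22.7480
β = Cov / Var(R_m) = 30.6940 / 22.7480 = 1.3493

1.349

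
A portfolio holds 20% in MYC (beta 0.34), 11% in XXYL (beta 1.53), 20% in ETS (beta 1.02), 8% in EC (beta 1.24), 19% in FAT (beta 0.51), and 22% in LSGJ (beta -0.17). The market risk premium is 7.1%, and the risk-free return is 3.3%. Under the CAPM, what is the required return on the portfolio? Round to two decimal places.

7.55%

β_P = Σ w_i β_i = 0.20×0.34 + 0.11×1.53 + 0.20×1.02 + 0.08×1.24 + 0.19×0.51 + 0.22×-0.17 = 0.5990
E(R_P) = R_f + β_P × MRP = 3.3% + 0.5990 × 7.1% = 7.55%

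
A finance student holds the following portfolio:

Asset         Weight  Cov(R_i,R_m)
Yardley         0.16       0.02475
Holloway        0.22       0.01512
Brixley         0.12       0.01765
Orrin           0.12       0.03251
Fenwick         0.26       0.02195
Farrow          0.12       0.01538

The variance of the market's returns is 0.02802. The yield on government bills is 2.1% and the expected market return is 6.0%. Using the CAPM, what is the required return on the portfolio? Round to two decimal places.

5.00%

β_Yardley = 0.02475 / 0.02802 = 0.8833
β_Holloway = 0.01512 / 0.02802 = 0.5396
β_Brixley = 0.01765 / 0.02802 = 0.6299
β_Orrin = 0.03251 / 0.02802 = 1.1602
β_Fenwick = 0.02195 / 0.02802 = 0.7834
β_Farrow = 0.01538 / 0.02802 = 0.5489
β_P = Σ w_i β_i = 0.16×0.8833 + 0.22×0.5396 + 0.12×0.6299 + 0.12×1.1602 + 0.26×0.7834 + 0.12×0.5489 = 0.7444
MRP = 6.0% − 2.1% = 3.90%
E(R_P) = R_f + β_P × MRP = 2.1% + 0.7444 × 3.9% = 5.00%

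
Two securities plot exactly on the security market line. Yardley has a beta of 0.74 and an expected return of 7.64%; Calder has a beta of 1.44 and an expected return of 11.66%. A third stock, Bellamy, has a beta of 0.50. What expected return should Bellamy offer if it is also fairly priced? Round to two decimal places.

MRP (SML slope) = (11.66% − 7.64%) / (1.44 − 0.74) = 4.02% / 0.70 = 5.7429%
R_f (intercept) = 7.64% − 0.74 × 5.7429% = 3.3903%
E(R_Bellamy) = R_f + β × MRP = 3.3903% + 0.50 × 5.7429% = 6.26%

6.26%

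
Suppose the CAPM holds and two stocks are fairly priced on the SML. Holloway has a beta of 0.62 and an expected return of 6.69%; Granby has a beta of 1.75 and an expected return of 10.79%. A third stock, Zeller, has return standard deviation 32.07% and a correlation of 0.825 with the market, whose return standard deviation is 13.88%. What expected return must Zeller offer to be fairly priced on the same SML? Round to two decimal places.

MRP = (10.79% − 6.69%) / (1.75 − 0.62) = 3.6283%
R_f = 6.69% − 0.62 × 3.6283% = 4.4405%
β_Zeller = ρ·σ_i/σ_m = 0.825 × 32.07 / 13.88 = 1.9062
E(R_Zeller) = R_f + β × MRP = 4.4405% + 1.9062 × 3.6283% = 11.36%

11.36%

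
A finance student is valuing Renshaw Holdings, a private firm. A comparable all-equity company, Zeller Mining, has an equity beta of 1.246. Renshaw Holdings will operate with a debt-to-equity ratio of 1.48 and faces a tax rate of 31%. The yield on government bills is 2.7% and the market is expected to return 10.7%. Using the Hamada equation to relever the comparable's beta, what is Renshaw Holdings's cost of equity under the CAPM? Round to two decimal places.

β_L = β_U × [1 + (1 − t)(D/E)] = 1.246 × [1 + (1 − 0.31) × 1.48]
    = 1.246 × [1 + 0.69 × 1.48] = 1.246 × 2.0212 = 2.5184
MRP = 10.7% − 2.7% = 8.00%
E(R) = R_f + β_L × MRP = 2.7% + 2.5184 × 8.0% = 22.85%

22.85%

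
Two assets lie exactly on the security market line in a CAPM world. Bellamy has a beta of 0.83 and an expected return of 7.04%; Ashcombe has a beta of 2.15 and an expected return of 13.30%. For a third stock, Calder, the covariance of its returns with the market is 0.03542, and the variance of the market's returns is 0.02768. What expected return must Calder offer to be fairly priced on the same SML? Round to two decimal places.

9.17%

MRP = (13.30% − 7.04%) / (2.15 − 0.83) = 4.7424%
R_f = 7.04% − 0.83 × 4.7424% = 3.1038%
β_Calder = Cov / Var(R_m) = 0.03542 / 0.02768 = 1.2796
E(R_Calder) = R_f + β × MRP = 3.1038% + 1.2796 × 4.7424% = 9.17%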